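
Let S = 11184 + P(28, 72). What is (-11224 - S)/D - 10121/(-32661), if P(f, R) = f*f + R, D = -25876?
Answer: 255429125/211284009 ≈ 1.2089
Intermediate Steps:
P(f, R) = R + f**2 (P(f, R) = f**2 + R = R + f**2)
S = 12040 (S = 11184 + (72 + 28**2) = 11184 + (72 + 784) = 11184 + 856 = 12040)
(-11224 - S)/D - 10121/(-32661) = (-11224 - 1*12040)/(-25876) - 10121/(-32661) = (-11224 - 12040)*(-1/25876) - 10121*(-1/32661) = -23264*(-1/25876) + 10121/32661 = 5816/6469 + 10121/32661 = 255429125/211284009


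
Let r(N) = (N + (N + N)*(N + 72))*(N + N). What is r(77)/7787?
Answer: 272734/599 ≈ 455.32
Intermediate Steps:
r(N) = 2*N*(N + 2*N*(72 + N)) (r(N) = (N + (2*N)*(72 + N))*(2*N) = (N + 2*N*(72 + N))*(2*N) = 2*N*(N + 2*N*(72 + N)))
r(77)/7787 = (77²*(290 + 4*77))/7787 = (5929*(290 + 308))*(1/7787) = (5929*598)*(1/7787) = 3545542*(1/7787) = 272734/599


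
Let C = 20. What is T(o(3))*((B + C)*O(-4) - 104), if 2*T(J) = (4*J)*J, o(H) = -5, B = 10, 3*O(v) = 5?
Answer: -2700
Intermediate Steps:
O(v) = 5/3 (O(v) = (⅓)*5 = 5/3)
T(J) = 2*J² (T(J) = ((4*J)*J)/2 = (4*J²)/2 = 2*J²)
T(o(3))*((B + C)*O(-4) - 104) = (2*(-5)²)*((10 + 20)*(5/3) - 104) = (2*25)*(30*(5/3) - 104) = 50*(50 - 104) = 50*(-54) = -2700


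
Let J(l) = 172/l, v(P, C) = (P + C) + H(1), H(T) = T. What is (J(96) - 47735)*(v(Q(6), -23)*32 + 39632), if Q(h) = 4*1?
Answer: -5592804554/3 ≈ -1.8643e+9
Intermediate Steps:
Q(h) = 4
v(P, C) = 1 + C + P (v(P, C) = (P + C) + 1 = (C + P) + 1 = 1 + C + P)
(J(96) - 47735)*(v(Q(6), -23)*32 + 39632) = (172/96 - 47735)*((1 - 23 + 4)*32 + 39632) = (172*(1/96) - 47735)*(-18*32 + 39632) = (43/24 - 47735)*(-576 + 39632) = -1145597/24*39056 = -5592804554/3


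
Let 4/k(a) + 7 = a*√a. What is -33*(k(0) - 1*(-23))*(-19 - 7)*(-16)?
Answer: -2155296/7 ≈ -3.0790e+5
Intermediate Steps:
k(a) = 4/(-7 + a^(3/2)) (k(a) = 4/(-7 + a*√a) = 4/(-7 + a^(3/2)))
-33*(k(0) - 1*(-23))*(-19 - 7)*(-16) = -33*(4/(-7 + 0^(3/2)) - 1*(-23))*(-19 - 7)*(-16) = -33*(4/(-7 + 0) + 23)*(-26)*(-16) = -33*(4/(-7) + 23)*(-26)*(-16) = -33*(4*(-⅐) + 23)*(-26)*(-16) = -33*(-4/7 + 23)*(-26)*(-16) = -5181*(-26)/7*(-16) = -33*(-4082/7)*(-16) = (134706/7)*(-16) = -2155296/7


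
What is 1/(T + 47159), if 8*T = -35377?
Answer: 8/341895 ≈ 2.3399e-5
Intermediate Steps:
T = -35377/8 (T = (⅛)*(-35377) = -35377/8 ≈ -4422.1)
1/(T + 47159) = 1/(-35377/8 + 47159) = 1/(341895/8) = 8/341895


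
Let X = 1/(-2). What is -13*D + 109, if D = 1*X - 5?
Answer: 361/2 ≈ 180.50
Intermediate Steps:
X = -1/2 ≈ -0.50000
D = -11/2 (D = 1*(-1/2) - 5 = -1/2 - 5 = -11/2 ≈ -5.5000)
-13*D + 109 = -13*(-11/2) + 109 = 143/2 + 109 = 361/2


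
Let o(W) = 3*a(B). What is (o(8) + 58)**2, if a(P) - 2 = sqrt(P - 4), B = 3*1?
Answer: 4087 + 384*I ≈ 4087.0 + 384.0*I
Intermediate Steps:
B = 3
a(P) = 2 + sqrt(-4 + P) (a(P) = 2 + sqrt(P - 4) = 2 + sqrt(-4 + P))
o(W) = 6 + 3*I (o(W) = 3*(2 + sqrt(-4 + 3)) = 3*(2 + sqrt(-1)) = 3*(2 + I) = 6 + 3*I)
(o(8) + 58)**2 = ((6 + 3*I) + 58)**2 = (64 + 3*I)**2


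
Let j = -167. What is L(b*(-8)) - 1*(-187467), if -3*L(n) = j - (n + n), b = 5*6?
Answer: 562088/3 ≈ 1.8736e+5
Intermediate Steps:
b = 30
L(n) = 167/3 + 2*n/3 (L(n) = -(-167 - (n + n))/3 = -(-167 - 2*n)/3 = 167/3 + 2*n/3)
L(b*(-8)) - 1*(-187467) = (167/3 + 2*(30*(-8))/3) - 1*(-187467) = (167/3 + (2/3)*(-240)) + 187467 = (167/3 - 160) + 187467 = -313/3 + 187467 = 562088/3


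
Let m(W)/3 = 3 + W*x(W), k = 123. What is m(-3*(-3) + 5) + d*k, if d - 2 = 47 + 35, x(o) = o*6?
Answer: 13869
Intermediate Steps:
x(o) = 6*o
d = 84 (d = 2 + (47 + 35) = 2 + 82 = 84)
m(W) = 9 + 18*W² (m(W) = 3*(3 + W*(6*W)) = 3*(3 + 6*W²) = 9 + 18*W²)
m(-3*(-3) + 5) + d*k = (9 + 18*(-3*(-3) + 5)²) + 84*123 = (9 + 18*(9 + 5)²) + 10332 = (9 + 18*14²) + 10332 = (9 + 18*196) + 10332 = (9 + 3528) + 10332 = 3537 + 10332 = 13869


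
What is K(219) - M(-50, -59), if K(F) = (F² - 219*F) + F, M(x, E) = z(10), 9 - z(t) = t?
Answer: 220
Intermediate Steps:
z(t) = 9 - t
M(x, E) = -1 (M(x, E) = 9 - 1*10 = 9 - 10 = -1)
K(F) = F² - 218*F
K(219) - M(-50, -59) = 219*(-218 + 219) - 1*(-1) = 219*1 + 1 = 219 + 1 = 220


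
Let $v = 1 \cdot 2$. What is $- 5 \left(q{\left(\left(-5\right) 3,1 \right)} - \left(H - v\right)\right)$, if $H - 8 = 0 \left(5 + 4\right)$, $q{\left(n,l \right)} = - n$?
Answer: $-45$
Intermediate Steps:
$v = 2$
$H = 8$ ($H = 8 + 0 \left(5 + 4\right) = 8 + 0 \cdot 9 = 8 + 0 = 8$)
$- 5 \left(q{\left(\left(-5\right) 3,1 \right)} - \left(H - v\right)\right) = - 5 \left(- \left(-5\right) 3 + \left(2 - 8\right)\right) = - 5 \left(\left(-1\right) \left(-15\right) + \left(2 - 8\right)\right) = - 5 \left(15 - 6\right) = \left(-5\right) 9 = -45$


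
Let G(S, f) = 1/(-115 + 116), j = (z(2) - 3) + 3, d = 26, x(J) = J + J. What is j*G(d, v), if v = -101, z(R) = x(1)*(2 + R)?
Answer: 8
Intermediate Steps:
x(J) = 2*J
z(R) = 4 + 2*R (z(R) = (2*1)*(2 + R) = 2*(2 + R) = 4 + 2*R)
j = 8 (j = ((4 + 2*2) - 3) + 3 = ((4 + 4) - 3) + 3 = (8 - 3) + 3 = 5 + 3 = 8)
G(S, f) = 1 (G(S, f) = 1/1 = 1)
j*G(d, v) = 8*1 = 8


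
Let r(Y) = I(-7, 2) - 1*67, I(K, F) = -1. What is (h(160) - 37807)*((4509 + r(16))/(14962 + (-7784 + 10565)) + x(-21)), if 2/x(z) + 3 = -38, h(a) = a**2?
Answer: -1789485165/727463 ≈ -2459.9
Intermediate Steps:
x(z) = -2/41 (x(z) = 2/(-3 - 38) = 2/(-41) = 2*(-1/41) = -2/41)
r(Y) = -68 (r(Y) = -1 - 1*67 = -1 - 67 = -68)
(h(160) - 37807)*((4509 + r(16))/(14962 + (-7784 + 10565)) + x(-21)) = (160**2 - 37807)*((4509 - 68)/(14962 + (-7784 + 10565)) - 2/41) = (25600 - 37807)*(4441/(14962 + 2781) - 2/41) = -12207*(4441/17743 - 2/41) = -12207*146595/727463 = -1789485165/727463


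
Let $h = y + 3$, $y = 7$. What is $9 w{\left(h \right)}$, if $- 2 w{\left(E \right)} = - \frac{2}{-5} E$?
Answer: $-18$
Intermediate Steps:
$h = 10$ ($h = 7 + 3 = 10$)
$w{\left(E \right)} = - \frac{E}{5}$ ($w{\left(E \right)} = - \frac{- \frac{2}{-5} E}{2} = - \frac{\left(-2\right) \left(- \frac{1}{5}\right) E}{2} = - \frac{\frac{2}{5} E}{2} = - \frac{E}{5}$)
$9 w{\left(h \right)} = 9 \left(\left(- \frac{1}{5}\right) 10\right) = 9 \left(-2\right) = -18$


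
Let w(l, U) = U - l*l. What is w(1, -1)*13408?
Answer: -26816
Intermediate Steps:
w(l, U) = U - l²
w(1, -1)*13408 = (-1 - 1*1²)*13408 = (-1 - 1*1)*13408 = (-1 - 1)*13408 = -2*13408 = -26816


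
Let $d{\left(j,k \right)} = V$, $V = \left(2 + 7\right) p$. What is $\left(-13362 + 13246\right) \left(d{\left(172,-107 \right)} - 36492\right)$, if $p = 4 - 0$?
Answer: $4228896$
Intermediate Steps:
$p = 4$ ($p = 4 + 0 = 4$)
$V = 36$ ($V = \left(2 + 7\right) 4 = 9 \cdot 4 = 36$)
$d{\left(j,k \right)} = 36$
$\left(-13362 + 13246\right) \left(d{\left(172,-107 \right)} - 36492\right) = \left(-13362 + 13246\right) \left(36 - 36492\right) = \left(-116\right) \left(-36456\right) = 4228896$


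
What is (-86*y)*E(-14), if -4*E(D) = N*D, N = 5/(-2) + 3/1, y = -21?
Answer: 6321/2 ≈ 3160.5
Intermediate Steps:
N = 1/2 (N = 5*(-1/2) + 3*1 = -5/2 + 3 = 1/2 ≈ 0.50000)
E(D) = -D/8
(-86*y)*E(-14) = (-86*(-21))*(-1/8*(-14)) = 1806*(7/4) = 6321/2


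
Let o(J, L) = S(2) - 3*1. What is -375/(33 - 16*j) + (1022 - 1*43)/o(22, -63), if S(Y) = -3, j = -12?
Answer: -989/6 ≈ -164.83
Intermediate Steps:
o(J, L) = -6 (o(J, L) = -3 - 3*1 = -3 - 3 = -6)
-375/(33 - 16*j) + (1022 - 1*43)/o(22, -63) = -375/(33 - 16*(-12)) + (1022 - 1*43)/(-6) = -375/(33 + 192) + (1022 - 43)*(-⅙) = -375/225 + 979*(-⅙) = -375*1/225 - 979/6 = -5/3 - 979/6 = -989/6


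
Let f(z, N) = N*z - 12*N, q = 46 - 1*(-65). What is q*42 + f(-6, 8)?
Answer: 4518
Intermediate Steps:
q = 111 (q = 46 + 65 = 111)
f(z, N) = -12*N + N*z
q*42 + f(-6, 8) = 111*42 + 8*(-12 - 6) = 4662 + 8*(-18) = 4662 - 144 = 4518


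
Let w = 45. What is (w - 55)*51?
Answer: -510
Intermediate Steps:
(w - 55)*51 = (45 - 55)*51 = -10*51 = -510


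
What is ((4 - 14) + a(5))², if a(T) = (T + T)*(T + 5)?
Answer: 8100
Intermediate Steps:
a(T) = 2*T*(5 + T) (a(T) = (2*T)*(5 + T) = 2*T*(5 + T))
((4 - 14) + a(5))² = ((4 - 14) + 2*5*(5 + 5))² = (-10 + 2*5*10)² = (-10 + 100)² = 90² = 8100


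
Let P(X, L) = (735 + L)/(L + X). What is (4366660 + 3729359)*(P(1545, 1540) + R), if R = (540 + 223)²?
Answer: 2908079726663832/617 ≈ 4.7133e+12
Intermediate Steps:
P(X, L) = (735 + L)/(L + X)
R = 582169 (R = 763² = 582169)
(4366660 + 3729359)*(P(1545, 1540) + R) = (4366660 + 3729359)*((735 + 1540)/(1540 + 1545) + 582169) = 8096019*(2275/3085 + 582169) = 8096019*((1/3085)*2275 + 582169) = 8096019*(455/617 + 582169) = 8096019*(359198728/617) = 2908079726663832/617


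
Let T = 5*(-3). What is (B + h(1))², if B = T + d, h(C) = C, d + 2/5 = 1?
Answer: 4489/25 ≈ 179.56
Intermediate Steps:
d = ⅗ (d = -⅖ + 1 = ⅗ ≈ 0.60000)
T = -15
B = -72/5 (B = -15 + ⅗ = -72/5 ≈ -14.400)
(B + h(1))² = (-72/5 + 1)² = (-67/5)² = 4489/25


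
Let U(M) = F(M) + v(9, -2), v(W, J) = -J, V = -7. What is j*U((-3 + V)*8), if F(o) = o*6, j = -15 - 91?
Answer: 50668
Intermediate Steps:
j = -106
F(o) = 6*o
U(M) = 2 + 6*M (U(M) = 6*M - 1*(-2) = 6*M + 2 = 2 + 6*M)
j*U((-3 + V)*8) = -106*(2 + 6*((-3 - 7)*8)) = -106*(2 + 6*(-10*8)) = -106*(2 + 6*(-80)) = -106*(2 - 480) = -106*(-478) = 50668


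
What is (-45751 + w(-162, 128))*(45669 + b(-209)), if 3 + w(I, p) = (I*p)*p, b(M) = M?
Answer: -122740272520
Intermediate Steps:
w(I, p) = -3 + I*p² (w(I, p) = -3 + (I*p)*p = -3 + I*p²)
(-45751 + w(-162, 128))*(45669 + b(-209)) = (-45751 + (-3 - 162*128²))*(45669 - 209) = (-45751 + (-3 - 162*16384))*45460 = (-45751 + (-3 - 2654208))*45460 = (-45751 - 2654211)*45460 = -2699962*45460 = -122740272520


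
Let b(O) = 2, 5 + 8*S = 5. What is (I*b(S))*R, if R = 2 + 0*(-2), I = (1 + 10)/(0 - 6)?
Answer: -22/3 ≈ -7.3333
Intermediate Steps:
S = 0 (S = -5/8 + (⅛)*5 = -5/8 + 5/8 = 0)
I = -11/6 (I = 11/(-6) = 11*(-⅙) = -11/6 ≈ -1.8333)
R = 2 (R = 2 + 0 = 2)
(I*b(S))*R = -11/6*2*2 = -11/3*2 = -22/3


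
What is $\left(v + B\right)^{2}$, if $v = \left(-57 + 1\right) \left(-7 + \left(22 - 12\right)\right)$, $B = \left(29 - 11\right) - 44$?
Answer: $37636$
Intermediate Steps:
$B = -26$ ($B = 18 - 44 = -26$)
$v = -168$ ($v = - 56 \left(-7 + 10\right) = \left(-56\right) 3 = -168$)
$\left(v + B\right)^{2} = \left(-168 - 26\right)^{2} = \left(-194\right)^{2} = 37636$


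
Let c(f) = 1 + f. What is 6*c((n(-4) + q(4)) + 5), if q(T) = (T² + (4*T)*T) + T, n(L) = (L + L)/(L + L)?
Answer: 546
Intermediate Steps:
n(L) = 1 (n(L) = (2*L)/((2*L)) = (2*L)*(1/(2*L)) = 1)
q(T) = T + 5*T² (q(T) = (T² + 4*T²) + T = 5*T² + T = T + 5*T²)
6*c((n(-4) + q(4)) + 5) = 6*(1 + ((1 + 4*(1 + 5*4)) + 5)) = 6*(1 + ((1 + 4*(1 + 20)) + 5)) = 6*(1 + ((1 + 4*21) + 5)) = 6*(1 + ((1 + 84) + 5)) = 6*(1 + (85 + 5)) = 6*(1 + 90) = 6*91 = 546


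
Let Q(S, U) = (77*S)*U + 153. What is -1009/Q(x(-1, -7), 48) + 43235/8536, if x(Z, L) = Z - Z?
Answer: -1997869/1306008 ≈ -1.5298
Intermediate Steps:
x(Z, L) = 0
Q(S, U) = 153 + 77*S*U (Q(S, U) = 77*S*U + 153 = 153 + 77*S*U)
-1009/Q(x(-1, -7), 48) + 43235/8536 = -1009/(153 + 77*0*48) + 43235/8536 = -1009/(153 + 0) + 43235*(1/8536) = -1009/153 + 43235/8536 = -1997869/1306008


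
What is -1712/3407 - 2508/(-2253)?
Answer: 1562540/2558657 ≈ 0.61069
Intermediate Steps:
-1712/3407 - 2508/(-2253) = -1712*1/3407 - 2508*(-1/2253) = -1712/3407 + 836/751 = 1562540/2558657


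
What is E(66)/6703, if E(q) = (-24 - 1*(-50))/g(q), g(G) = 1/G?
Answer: 1716/6703 ≈ 0.25600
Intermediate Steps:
g(G) = 1/G
E(q) = 26*q (E(q) = (-24 - 1*(-50))/(1/q) = (-24 + 50)*q = 26*q)
E(66)/6703 = (26*66)/6703 = 1716*(1/6703) = 1716/6703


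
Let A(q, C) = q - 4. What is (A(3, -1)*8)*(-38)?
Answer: 304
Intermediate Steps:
A(q, C) = -4 + q
(A(3, -1)*8)*(-38) = ((-4 + 3)*8)*(-38) = -1*8*(-38) = -8*(-38) = 304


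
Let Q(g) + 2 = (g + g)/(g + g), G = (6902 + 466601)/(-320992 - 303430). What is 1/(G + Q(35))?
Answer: -624422/1097925 ≈ -0.56873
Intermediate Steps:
G = -473503/624422 (G = 473503/(-624422) = 473503*(-1/624422) = -473503/624422 ≈ -0.75831)
Q(g) = -1 (Q(g) = -2 + (g + g)/(g + g) = -2 + (2*g)/((2*g)) = -2 + (2*g)*(1/(2*g)) = -2 + 1 = -1)
1/(G + Q(35)) = 1/(-473503/624422 - 1) = 1/(-1097925/624422) = -624422/1097925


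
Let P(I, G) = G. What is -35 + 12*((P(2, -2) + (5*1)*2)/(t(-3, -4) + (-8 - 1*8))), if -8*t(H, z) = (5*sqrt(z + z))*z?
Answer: -2041/51 - 80*I*sqrt(2)/51 ≈ -40.02 - 2.2184*I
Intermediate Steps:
t(H, z) = -5*sqrt(2)*z**(3/2)/8 (t(H, z) = -5*sqrt(z + z)*z/8 = -5*sqrt(2*z)*z/8 = -5*(sqrt(2)*sqrt(z))*z/8 = -5*sqrt(2)*sqrt(z)*z/8 = -5*sqrt(2)*z**(3/2)/8)
-35 + 12*((P(2, -2) + (5*1)*2)/(t(-3, -4) + (-8 - 1*8))) = -35 + 12*((-2 + (5*1)*2)/(-5*sqrt(2)*(-4)**(3/2)/8 + (-8 - 1*8))) = -35 + 12*((-2 + 5*2)/(-5*sqrt(2)*(-8*I)/8 + (-8 - 8))) = -35 + 12*((-2 + 10)/(5*I*sqrt(2) - 16)) = -35 + 12*(8/(-16 + 5*I*sqrt(2))) = -35 + 96/(-16 + 5*I*sqrt(2))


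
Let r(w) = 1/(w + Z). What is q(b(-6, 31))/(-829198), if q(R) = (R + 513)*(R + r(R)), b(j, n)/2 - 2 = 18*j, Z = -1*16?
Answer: 14549437/189057144 ≈ 0.076958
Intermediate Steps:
Z = -16
r(w) = 1/(-16 + w) (r(w) = 1/(w - 16) = 1/(-16 + w))
b(j, n) = 4 + 36*j (b(j, n) = 4 + 2*(18*j) = 4 + 36*j)
q(R) = (513 + R)*(R + 1/(-16 + R)) (q(R) = (R + 513)*(R + 1/(-16 + R)) = (513 + R)*(R + 1/(-16 + R)))
q(b(-6, 31))/(-829198) = ((513 + (4 + 36*(-6)) + (4 + 36*(-6))*(-16 + (4 + 36*(-6)))*(513 + (4 + 36*(-6))))/(-16 + (4 + 36*(-6))))/(-829198) = ((513 + (4 - 216) + (4 - 216)*(-16 + (4 - 216))*(513 + (4 - 216)))/(-16 + (4 - 216)))*(-1/829198) = ((513 - 212 - 212*(-16 - 212)*(513 - 212))/(-16 - 212))*(-1/829198) = ((513 - 212 - 212*(-228)*301)/(-228))*(-1/829198) = -(513 - 212 + 14549136)/228*(-1/829198) = -1/228*14549437*(-1/829198) = -14549437/228*(-1/829198) = 14549437/189057144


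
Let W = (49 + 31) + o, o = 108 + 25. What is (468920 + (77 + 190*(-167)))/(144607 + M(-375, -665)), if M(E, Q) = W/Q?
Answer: 290782555/96163442 ≈ 3.0238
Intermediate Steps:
o = 133
W = 213 (W = (49 + 31) + 133 = 80 + 133 = 213)
M(E, Q) = 213/Q
(468920 + (77 + 190*(-167)))/(144607 + M(-375, -665)) = (468920 + (77 + 190*(-167)))/(144607 + 213/(-665)) = (468920 + (77 - 31730))/(144607 + 213*(-1/665)) = (468920 - 31653)/(144607 - 213/665) = 437267/(96163442/665) = 437267*(665/96163442) = 290782555/96163442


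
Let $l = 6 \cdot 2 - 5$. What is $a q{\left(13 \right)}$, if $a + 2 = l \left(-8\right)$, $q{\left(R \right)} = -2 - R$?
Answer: $870$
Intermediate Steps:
$l = 7$ ($l = 12 - 5 = 7$)
$a = -58$ ($a = -2 + 7 \left(-8\right) = -2 - 56 = -58$)
$a q{\left(13 \right)} = - 58 \left(-2 - 13\right) = \left(-58\right) \left(-15\right) = 870$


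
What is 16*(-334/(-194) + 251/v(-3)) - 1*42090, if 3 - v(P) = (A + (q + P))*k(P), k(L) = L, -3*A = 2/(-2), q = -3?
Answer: -28755182/679 ≈ -42349.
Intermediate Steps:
A = ⅓ (A = -2/(3*(-2)) = -2*(-1)/(3*2) = -⅓*(-1) = ⅓ ≈ 0.33333)
v(P) = 3 - P*(-8/3 + P) (v(P) = 3 - (⅓ + (-3 + P))*P = 3 - (-8/3 + P)*P = 3 - P*(-8/3 + P))
16*(-334/(-194) + 251/v(-3)) - 1*42090 = 16*(-334/(-194) + 251/(3 - 1*(-3)² + (8/3)*(-3))) - 1*42090 = 16*(-334*(-1/194) + 251/(3 - 1*9 - 8)) - 42090 = 16*(167/97 + 251/(3 - 9 - 8)) - 42090 = 16*(167/97 + 251/(-14)) - 42090 = 16*(167/97 + 251*(-1/14)) - 42090 = 16*(167/97 - 251/14) - 42090 = 16*(-22009/1358) - 42090 = -176072/679 - 42090 = -28755182/679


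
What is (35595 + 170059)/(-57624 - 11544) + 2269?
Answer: 78368269/34584 ≈ 2266.0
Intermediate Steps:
(35595 + 170059)/(-57624 - 11544) + 2269 = 205654/(-69168) + 2269 = 205654*(-1/69168) + 2269 = -102827/34584 + 2269 = 78368269/34584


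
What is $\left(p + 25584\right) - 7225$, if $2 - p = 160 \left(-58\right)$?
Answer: $27641$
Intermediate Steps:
$p = 9282$ ($p = 2 - 160 \left(-58\right) = 2 - -9280 = 2 + 9280 = 9282$)
$\left(p + 25584\right) - 7225 = \left(9282 + 25584\right) - 7225 = 34866 - 7225 = 27641$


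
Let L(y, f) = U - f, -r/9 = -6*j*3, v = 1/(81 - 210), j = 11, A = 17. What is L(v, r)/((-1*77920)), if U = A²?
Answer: 1493/77920 ≈ 0.019161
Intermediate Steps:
v = -1/129 (v = 1/(-129) = -1/129 ≈ -0.0077519)
r = 1782 (r = -9*(-6*11)*3 = -(-594)*3 = -9*(-198) = 1782)
U = 289 (U = 17² = 289)
L(y, f) = 289 - f
L(v, r)/((-1*77920)) = (289 - 1*1782)/((-1*77920)) = (289 - 1782)/(-77920) = -1493*(-1/77920) = 1493/77920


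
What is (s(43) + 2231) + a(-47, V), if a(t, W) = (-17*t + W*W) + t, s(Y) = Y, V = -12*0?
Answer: 3026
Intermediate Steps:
V = 0
a(t, W) = W² - 16*t (a(t, W) = (-17*t + W²) + t = (W² - 17*t) + t = W² - 16*t)
(s(43) + 2231) + a(-47, V) = (43 + 2231) + (0² - 16*(-47)) = 2274 + (0 + 752) = 2274 + 752 = 3026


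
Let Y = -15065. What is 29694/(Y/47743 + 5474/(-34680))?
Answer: -1446034254840/23052923 ≈ -62727.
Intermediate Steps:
29694/(Y/47743 + 5474/(-34680)) = 29694/(-15065/47743 + 5474/(-34680)) = 29694/(-15065*1/47743 + 5474*(-1/34680)) = 29694/(-15065/47743 - 161/1020) = 29694/(-23052923/48697860) = 29694*(-48697860/23052923) = -1446034254840/23052923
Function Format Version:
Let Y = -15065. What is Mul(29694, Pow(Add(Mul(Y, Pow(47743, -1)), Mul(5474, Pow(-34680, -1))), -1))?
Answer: Rational(-1446034254840, 23052923) ≈ -62727.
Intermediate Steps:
Mul(29694, Pow(Add(Mul(Y, Pow(47743, -1)), Mul(5474, Pow(-34680, -1))), -1)) = Mul(29694, Pow(Add(Mul(-15065, Pow(47743, -1)), Mul(5474, Pow(-34680, -1))), -1)) = Mul(29694, Pow(Add(Mul(-15065, Rational(1, 47743)), Mul(5474, Rational(-1, 34680))), -1)) = Mul(29694, Pow(Add(Rational(-15065, 47743), Rational(-161, 1020)), -1)) = Mul(29694, Pow(Rational(-23052923, 48697860), -1)) = Mul(29694, Rational(-48697860, 23052923)) = Rational(-1446034254840, 23052923)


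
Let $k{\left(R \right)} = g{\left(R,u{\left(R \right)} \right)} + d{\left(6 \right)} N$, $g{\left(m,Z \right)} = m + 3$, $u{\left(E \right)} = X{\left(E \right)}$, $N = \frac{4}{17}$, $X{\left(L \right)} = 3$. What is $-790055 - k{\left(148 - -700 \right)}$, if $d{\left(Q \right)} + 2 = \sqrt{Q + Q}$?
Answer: $- \frac{13445394}{17} - \frac{8 \sqrt{3}}{17} \approx -7.9091 \cdot 10^{5}$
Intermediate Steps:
$N = \frac{4}{17}$ ($N = 4 \cdot \frac{1}{17} = \frac{4}{17} \approx 0.23529$)
$d{\left(Q \right)} = -2 + \sqrt{2} \sqrt{Q}$ ($d{\left(Q \right)} = -2 + \sqrt{Q + Q} = -2 + \sqrt{2 Q} = -2 + \sqrt{2} \sqrt{Q}$)
$u{\left(E \right)} = 3$
$g{\left(m,Z \right)} = 3 + m$
$k{\left(R \right)} = \frac{43}{17} + R + \frac{8 \sqrt{3}}{17}$ ($k{\left(R \right)} = \left(3 + R\right) + \left(-2 + \sqrt{2} \sqrt{6}\right) \frac{4}{17} = \left(3 + R\right) + \left(-2 + 2 \sqrt{3}\right) \frac{4}{17} = \left(3 + R\right) - \left(\frac{8}{17} - \frac{8 \sqrt{3}}{17}\right) = \frac{43}{17} + R + \frac{8 \sqrt{3}}{17}$)
$-790055 - k{\left(148 - -700 \right)} = -790055 - \left(\frac{43}{17} + \left(148 - -700\right) + \frac{8 \sqrt{3}}{17}\right) = -790055 - \left(\frac{43}{17} + \left(148 + 700\right) + \frac{8 \sqrt{3}}{17}\right) = -790055 - \left(\frac{43}{17} + 848 + \frac{8 \sqrt{3}}{17}\right) = -790055 - \left(\frac{14459}{17} + \frac{8 \sqrt{3}}{17}\right) = - \frac{13445394}{17} - \frac{8 \sqrt{3}}{17}$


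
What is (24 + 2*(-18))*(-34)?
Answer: 408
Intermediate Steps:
(24 + 2*(-18))*(-34) = (24 - 36)*(-34) = -12*(-34) = 408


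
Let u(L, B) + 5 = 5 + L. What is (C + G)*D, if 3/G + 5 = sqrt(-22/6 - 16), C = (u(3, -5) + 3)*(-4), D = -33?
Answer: 99*(41*sqrt(6) - 8*I*sqrt(118))/(5*sqrt(6) - I*sqrt(118)) ≈ 803.08 + 9.8292*I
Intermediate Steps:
u(L, B) = L (u(L, B) = -5 + (5 + L) = L)
C = -24 (C = (3 + 3)*(-4) = 6*(-4) = -24)
G = 3/(-5 + I*sqrt(177)/3) (G = 3/(-5 + sqrt(-22/6 - 16)) = 3/(-5 + sqrt(-22*1/6 - 16)) = 3/(-5 + sqrt(-11/3 - 16)) = 3/(-5 + sqrt(-59/3)) = 3/(-5 + I*sqrt(177)/3) ≈ -0.33582 - 0.29785*I)
(C + G)*D = (-24 - 3*sqrt(6)/(5*sqrt(6) - I*sqrt(118)))*(-33) = 792 + 99*sqrt(6)/(5*sqrt(6) - I*sqrt(118))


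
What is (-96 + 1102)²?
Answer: 1012036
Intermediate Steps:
(-96 + 1102)² = 1006² = 1012036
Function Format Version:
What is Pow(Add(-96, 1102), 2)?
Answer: 1012036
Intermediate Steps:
Pow(Add(-96, 1102), 2) = Pow(1006, 2) = 1012036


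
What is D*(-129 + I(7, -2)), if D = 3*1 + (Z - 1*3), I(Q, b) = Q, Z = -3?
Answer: 366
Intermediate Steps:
D = -3 (D = 3*1 + (-3 - 1*3) = 3 + (-3 - 3) = 3 - 6 = -3)
D*(-129 + I(7, -2)) = -3*(-129 + 7) = -3*(-122) = 366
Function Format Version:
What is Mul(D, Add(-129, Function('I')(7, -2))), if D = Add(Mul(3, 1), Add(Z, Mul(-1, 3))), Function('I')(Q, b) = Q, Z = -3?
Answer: 366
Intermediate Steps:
D = -3 (D = Add(Mul(3, 1), Add(-3, Mul(-1, 3))) = Add(3, Add(-3, -3)) = Add(3, -6) = -3)
Mul(D, Add(-129, Function('I')(7, -2))) = Mul(-3, Add(-129, 7)) = Mul(-3, -122) = 366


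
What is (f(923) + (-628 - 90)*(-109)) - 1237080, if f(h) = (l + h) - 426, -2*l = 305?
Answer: -2316947/2 ≈ -1.1585e+6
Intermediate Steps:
l = -305/2 (l = -½*305 = -305/2 ≈ -152.50)
f(h) = -1157/2 + h (f(h) = (-305/2 + h) - 426 = -1157/2 + h)
(f(923) + (-628 - 90)*(-109)) - 1237080 = ((-1157/2 + 923) + (-628 - 90)*(-109)) - 1237080 = (689/2 - 718*(-109)) - 1237080 = (689/2 + 78262) - 1237080 = 157213/2 - 1237080 = -2316947/2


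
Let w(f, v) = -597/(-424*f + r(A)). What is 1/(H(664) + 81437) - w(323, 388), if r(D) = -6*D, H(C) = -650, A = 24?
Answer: -48092743/11075574552 ≈ -0.0043422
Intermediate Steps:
w(f, v) = -597/(-144 - 424*f) (w(f, v) = -597/(-424*f - 6*24) = -597/(-424*f - 144) = -597/(-144 - 424*f))
1/(H(664) + 81437) - w(323, 388) = 1/(-650 + 81437) - 597/(8*(18 + 53*323)) = 1/80787 - 597/(8*(18 + 17119)) = 1/80787 - 597/(8*17137) = 1/80787 - 1*597/137096 = 1/80787 - 597/137096 = -48092743/11075574552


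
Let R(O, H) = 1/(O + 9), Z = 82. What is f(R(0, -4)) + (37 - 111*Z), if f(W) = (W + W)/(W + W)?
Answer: -9064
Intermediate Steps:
R(O, H) = 1/(9 + O)
f(W) = 1 (f(W) = (2*W)/((2*W)) = (2*W)*(1/(2*W)) = 1)
f(R(0, -4)) + (37 - 111*Z) = 1 + (37 - 111*82) = 1 + (37 - 9102) = 1 - 9065 = -9064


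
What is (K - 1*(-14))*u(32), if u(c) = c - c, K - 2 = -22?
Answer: 0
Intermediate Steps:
K = -20 (K = 2 - 22 = -20)
u(c) = 0
(K - 1*(-14))*u(32) = (-20 - 1*(-14))*0 = (-20 + 14)*0 = -6*0 = 0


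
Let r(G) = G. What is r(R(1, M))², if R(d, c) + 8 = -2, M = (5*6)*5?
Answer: 100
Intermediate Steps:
M = 150 (M = 30*5 = 150)
R(d, c) = -10 (R(d, c) = -8 - 2 = -10)
r(R(1, M))² = (-10)² = 100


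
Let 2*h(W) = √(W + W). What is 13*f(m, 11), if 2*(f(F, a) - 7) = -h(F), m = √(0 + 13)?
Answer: 91 - 13*√2*13^(¼)/4 ≈ 82.273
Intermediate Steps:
m = √13 ≈ 3.6056
h(W) = √2*√W/2 (h(W) = √(W + W)/2 = √(2*W)/2 = (√2*√W)/2 = √2*√W/2)
f(F, a) = 7 - √2*√F/4 (f(F, a) = 7 + (-√2*√F/2)/2 = 7 - √2*√F/4)
13*f(m, 11) = 13*(7 - √2*√(√13)/4) = 13*(7 - √2*13^(¼)/4) = 91 - 13*√2*13^(¼)/4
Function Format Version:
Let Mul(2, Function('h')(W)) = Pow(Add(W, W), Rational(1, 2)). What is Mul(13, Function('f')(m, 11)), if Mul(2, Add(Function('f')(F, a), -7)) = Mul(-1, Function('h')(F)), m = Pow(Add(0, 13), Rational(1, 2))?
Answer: Add(91, Mul(Rational(-13, 4), Pow(2, Rational(1, 2)), Pow(13, Rational(1, 4)))) ≈ 82.273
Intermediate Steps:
m = Pow(13, Rational(1, 2)) ≈ 3.6056
Function('h')(W) = Mul(Rational(1, 2), Pow(2, Rational(1, 2)), Pow(W, Rational(1, 2))) (Function('h')(W) = Mul(Rational(1, 2), Pow(Add(W, W), Rational(1, 2))) = Mul(Rational(1, 2), Pow(Mul(2, W), Rational(1, 2))) = Mul(Rational(1, 2), Mul(Pow(2, Rational(1, 2)), Pow(W, Rational(1, 2)))) = Mul(Rational(1, 2), Pow(2, Rational(1, 2)), Pow(W, Rational(1, 2))))
Function('f')(F, a) = Add(7, Mul(Rational(-1, 4), Pow(2, Rational(1, 2)), Pow(F, Rational(1, 2)))) (Function('f')(F, a) = Add(7, Mul(Rational(1, 2), Mul(-1, Mul(Rational(1, 2), Pow(2, Rational(1, 2)), Pow(F, Rational(1, 2)))))) = Add(7, Mul(Rational(1, 2), Mul(Rational(-1, 2), Pow(2, Rational(1, 2)), Pow(F, Rational(1, 2))))) = Add(7, Mul(Rational(-1, 4), Pow(2, Rational(1, 2)), Pow(F, Rational(1, 2)))))
Mul(13, Function('f')(m, 11)) = Mul(13, Add(7, Mul(Rational(-1, 4), Pow(2, Rational(1, 2)), Pow(Pow(13, Rational(1, 2)), Rational(1, 2))))) = Mul(13, Add(7, Mul(Rational(-1, 4), Pow(2, Rational(1, 2)), Pow(13, Rational(1, 4))))) = Add(91, Mul(Rational(-13, 4), Pow(2, Rational(1, 2)), Pow(13, Rational(1, 4))))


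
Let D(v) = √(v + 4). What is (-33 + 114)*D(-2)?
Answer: 81*√2 ≈ 114.55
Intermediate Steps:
D(v) = √(4 + v)
(-33 + 114)*D(-2) = (-33 + 114)*√(4 - 2) = 81*√2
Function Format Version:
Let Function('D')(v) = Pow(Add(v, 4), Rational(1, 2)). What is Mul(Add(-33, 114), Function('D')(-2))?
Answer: Mul(81, Pow(2, Rational(1, 2))) ≈ 114.55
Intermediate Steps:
Function('D')(v) = Pow(Add(4, v), Rational(1, 2))
Mul(Add(-33, 114), Function('D')(-2)) = Mul(Add(-33, 114), Pow(Add(4, -2), Rational(1, 2))) = Mul(81, Pow(2, Rational(1, 2)))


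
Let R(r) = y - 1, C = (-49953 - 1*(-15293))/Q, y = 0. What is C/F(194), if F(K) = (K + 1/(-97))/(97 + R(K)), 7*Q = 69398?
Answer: -161376960/93275869 ≈ -1.7301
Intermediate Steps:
Q = 9914 (Q = (⅐)*69398 = 9914)
C = -17330/4957 (C = (-49953 - 1*(-15293))/9914 = (-49953 + 15293)*(1/9914) = -34660*1/9914 = -17330/4957 ≈ -3.4961)
R(r) = -1 (R(r) = 0 - 1 = -1)
F(K) = -1/9312 + K/96 (F(K) = (K + 1/(-97))/(97 - 1) = (K - 1/97)/96 = (-1/97 + K)*(1/96) = -1/9312 + K/96)
C/F(194) = -17330/(4957*(-1/9312 + (1/96)*194)) = -17330/(4957*(-1/9312 + 97/48)) = -17330/(4957*18817/9312) = -17330/4957*9312/18817 = -161376960/93275869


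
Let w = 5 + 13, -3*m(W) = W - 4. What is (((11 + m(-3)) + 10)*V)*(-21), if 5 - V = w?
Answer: 6370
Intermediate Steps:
m(W) = 4/3 - W/3 (m(W) = -(W - 4)/3 = -(-4 + W)/3 = 4/3 - W/3)
w = 18
V = -13 (V = 5 - 1*18 = 5 - 18 = -13)
(((11 + m(-3)) + 10)*V)*(-21) = (((11 + (4/3 - 1/3*(-3))) + 10)*(-13))*(-21) = (((11 + (4/3 + 1)) + 10)*(-13))*(-21) = (((11 + 7/3) + 10)*(-13))*(-21) = ((40/3 + 10)*(-13))*(-21) = ((70/3)*(-13))*(-21) = -910/3*(-21) = 6370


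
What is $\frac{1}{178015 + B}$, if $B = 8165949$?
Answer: $\frac{1}{8343964} \approx 1.1985 \cdot 10^{-7}$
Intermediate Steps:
$\frac{1}{178015 + B} = \frac{1}{178015 + 8165949} = \frac{1}{8343964}$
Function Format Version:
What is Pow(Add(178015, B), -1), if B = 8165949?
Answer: Rational(1, 8343964) ≈ 1.1985e-7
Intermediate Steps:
Pow(Add(178015, B), -1) = Pow(Add(178015, 8165949), -1) = Pow(8343964, -1) = Rational(1, 8343964)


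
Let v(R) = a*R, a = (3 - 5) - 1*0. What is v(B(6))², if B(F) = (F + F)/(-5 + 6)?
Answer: 576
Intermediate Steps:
B(F) = 2*F (B(F) = (2*F)/1 = (2*F)*1 = 2*F)
a = -2 (a = -2 + 0 = -2)
v(R) = -2*R
v(B(6))² = (-4*6)² = (-2*12)² = (-24)² = 576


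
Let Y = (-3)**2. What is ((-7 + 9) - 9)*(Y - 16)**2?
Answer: -343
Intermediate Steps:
Y = 9
((-7 + 9) - 9)*(Y - 16)**2 = ((-7 + 9) - 9)*(9 - 16)**2 = (2 - 9)*(-7)**2 = -7*49 = -343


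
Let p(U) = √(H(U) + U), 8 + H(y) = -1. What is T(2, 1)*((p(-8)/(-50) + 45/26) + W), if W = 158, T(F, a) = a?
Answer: 4153/26 - I*√17/50 ≈ 159.73 - 0.082462*I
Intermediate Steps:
H(y) = -9 (H(y) = -8 - 1 = -9)
p(U) = √(-9 + U)
T(2, 1)*((p(-8)/(-50) + 45/26) + W) = 1*((√(-9 - 8)/(-50) + 45/26) + 158) = 1*((√(-17)*(-1/50) + 45*(1/26)) + 158) = 1*(((I*√17)*(-1/50) + 45/26) + 158) = 1*((-I*√17/50 + 45/26) + 158) = 1*((45/26 - I*√17/50) + 158) = 1*(4153/26 - I*√17/50) = 4153/26 - I*√17/50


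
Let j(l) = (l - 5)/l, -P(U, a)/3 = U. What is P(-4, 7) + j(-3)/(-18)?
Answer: 320/27 ≈ 11.852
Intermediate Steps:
P(U, a) = -3*U
j(l) = (-5 + l)/l
P(-4, 7) + j(-3)/(-18) = -3*(-4) + ((-5 - 3)/(-3))/(-18) = 12 - 1/3*(-8)*(-1/18) = 12 + (8/3)*(-1/18) = 12 - 4/27 = 320/27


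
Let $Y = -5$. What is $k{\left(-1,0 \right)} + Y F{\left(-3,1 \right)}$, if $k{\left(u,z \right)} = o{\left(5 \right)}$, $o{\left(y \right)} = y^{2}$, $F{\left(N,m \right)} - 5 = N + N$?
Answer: $30$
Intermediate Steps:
$F{\left(N,m \right)} = 5 + 2 N$ ($F{\left(N,m \right)} = 5 + \left(N + N\right) = 5 + 2 N$)
$k{\left(u,z \right)} = 25$ ($k{\left(u,z \right)} = 5^{2} = 25$)
$k{\left(-1,0 \right)} + Y F{\left(-3,1 \right)} = 25 - 5 \left(5 + 2 \left(-3\right)\right) = 25 - 5 \left(5 - 6\right) = 25 - -5 = 25 + 5 = 30$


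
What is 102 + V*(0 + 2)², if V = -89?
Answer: -254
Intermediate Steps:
102 + V*(0 + 2)² = 102 - 89*(0 + 2)² = 102 - 89*2² = 102 - 89*4 = 102 - 356 = -254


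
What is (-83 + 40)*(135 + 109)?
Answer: -10492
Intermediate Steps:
(-83 + 40)*(135 + 109) = -43*244 = -10492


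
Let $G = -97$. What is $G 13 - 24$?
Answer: $-1285$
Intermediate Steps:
$G 13 - 24 = \left(-97\right) 13 - 24 = -1261 - 24 = -1285$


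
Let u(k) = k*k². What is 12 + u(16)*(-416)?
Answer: -1703924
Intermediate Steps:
u(k) = k³
12 + u(16)*(-416) = 12 + 16³*(-416) = 12 + 4096*(-416) = 12 - 1703936 = -1703924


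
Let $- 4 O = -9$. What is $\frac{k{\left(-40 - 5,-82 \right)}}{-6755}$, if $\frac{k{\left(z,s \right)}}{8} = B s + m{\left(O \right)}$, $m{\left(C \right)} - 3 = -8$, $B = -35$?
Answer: $- \frac{4584}{1351} \approx -3.393$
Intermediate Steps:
$O = \frac{9}{4}$ ($O = \left(- \frac{1}{4}\right) \left(-9\right) = \frac{9}{4} \approx 2.25$)
$m{\left(C \right)} = -5$ ($m{\left(C \right)} = 3 - 8 = -5$)
$k{\left(z,s \right)} = -40 - 280 s$ ($k{\left(z,s \right)} = 8 \left(- 35 s - 5\right) = 8 \left(-5 - 35 s\right) = -40 - 280 s$)
$\frac{k{\left(-40 - 5,-82 \right)}}{-6755} = \frac{-40 - -22960}{-6755} = \left(-40 + 22960\right) \left(- \frac{1}{6755}\right) = 22920 \left(- \frac{1}{6755}\right) = - \frac{4584}{1351}$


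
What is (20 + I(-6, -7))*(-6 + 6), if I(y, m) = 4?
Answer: 0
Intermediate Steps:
(20 + I(-6, -7))*(-6 + 6) = (20 + 4)*(-6 + 6) = 24*0 = 0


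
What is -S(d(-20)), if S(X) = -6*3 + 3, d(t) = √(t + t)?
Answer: 15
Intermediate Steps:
d(t) = √2*√t (d(t) = √(2*t) = √2*√t)
S(X) = -15 (S(X) = -18 + 3 = -15)
-S(d(-20)) = -1*(-15) = 15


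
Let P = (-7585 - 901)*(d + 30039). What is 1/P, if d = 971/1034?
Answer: -517/131793083171 ≈ -3.9228e-9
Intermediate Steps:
d = 971/1034 (d = 971*(1/1034) = 971/1034 ≈ 0.93907)
P = -131793083171/517 (P = (-7585 - 901)*(971/1034 + 30039) = -8486*31061297/1034 = -131793083171/517 ≈ -2.5492e+8)
1/P = 1/(-131793083171/517) = -517/131793083171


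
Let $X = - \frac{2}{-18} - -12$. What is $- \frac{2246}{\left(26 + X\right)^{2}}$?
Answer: $- \frac{181926}{117649} \approx -1.5463$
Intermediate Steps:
$X = \frac{109}{9}$ ($X = \left(-2\right) \left(- \frac{1}{18}\right) + 12 = \frac{1}{9} + 12 = \frac{109}{9} \approx 12.111$)
$- \frac{2246}{\left(26 + X\right)^{2}} = - \frac{2246}{\left(26 + \frac{109}{9}\right)^{2}} = - \frac{2246}{\left(\frac{343}{9}\right)^{2}} = - \frac{2246}{\frac{117649}{81}} = \left(-2246\right) \frac{81}{117649} = - \frac{181926}{117649}$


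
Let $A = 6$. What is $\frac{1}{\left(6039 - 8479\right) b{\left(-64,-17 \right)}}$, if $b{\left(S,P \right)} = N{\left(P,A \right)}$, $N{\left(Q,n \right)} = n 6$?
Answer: $- \frac{1}{87840} \approx -1.1384 \cdot 10^{-5}$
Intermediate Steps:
$N{\left(Q,n \right)} = 6 n$
$b{\left(S,P \right)} = 36$ ($b{\left(S,P \right)} = 6 \cdot 6 = 36$)
$\frac{1}{\left(6039 - 8479\right) b{\left(-64,-17 \right)}} = \frac{1}{\left(6039 - 8479\right) 36} = \frac{1}{-2440} \cdot \frac{1}{36} = \left(- \frac{1}{2440}\right) \frac{1}{36} = - \frac{1}{87840}$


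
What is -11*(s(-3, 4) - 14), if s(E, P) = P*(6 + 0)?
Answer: -110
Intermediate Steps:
s(E, P) = 6*P (s(E, P) = P*6 = 6*P)
-11*(s(-3, 4) - 14) = -11*(6*4 - 14) = -11*(24 - 14) = -11*10 = -110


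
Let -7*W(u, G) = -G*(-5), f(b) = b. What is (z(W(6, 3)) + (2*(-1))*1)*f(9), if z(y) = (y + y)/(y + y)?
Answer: -9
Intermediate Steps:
W(u, G) = -5*G/7 (W(u, G) = -(-1)*G*(-5)/7 = -(-1)*(-5*G)/7 = -5*G/7)
z(y) = 1 (z(y) = (2*y)/((2*y)) = (2*y)*(1/(2*y)) = 1)
(z(W(6, 3)) + (2*(-1))*1)*f(9) = (1 + (2*(-1))*1)*9 = (1 - 2*1)*9 = (1 - 2)*9 = -1*9 = -9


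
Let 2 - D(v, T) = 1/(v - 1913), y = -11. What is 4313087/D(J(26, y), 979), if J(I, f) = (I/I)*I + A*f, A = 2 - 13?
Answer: 7616911642/3533 ≈ 2.1559e+6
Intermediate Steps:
A = -11
J(I, f) = I - 11*f (J(I, f) = (I/I)*I - 11*f = 1*I - 11*f = I - 11*f)
D(v, T) = 2 - 1/(-1913 + v) (D(v, T) = 2 - 1/(v - 1913) = 2 - 1/(-1913 + v))
4313087/D(J(26, y), 979) = 4313087/(((-3827 + 2*(26 - 11*(-11)))/(-1913 + (26 - 11*(-11))))) = 4313087/(((-3827 + 2*(26 + 121))/(-1913 + (26 + 121)))) = 4313087/(((-3827 + 2*147)/(-1913 + 147))) = 4313087/(((-3827 + 294)/(-1766))) = 4313087/((-1/1766*(-3533))) = 4313087/(3533/1766) = 4313087*(1766/3533) = 7616911642/3533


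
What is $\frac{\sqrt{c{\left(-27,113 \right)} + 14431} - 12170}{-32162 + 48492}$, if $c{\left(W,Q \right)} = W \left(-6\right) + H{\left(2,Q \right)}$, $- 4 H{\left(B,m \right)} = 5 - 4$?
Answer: $- \frac{1217}{1633} + \frac{\sqrt{58371}}{32660} \approx -0.73786$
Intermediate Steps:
$H{\left(B,m \right)} = - \frac{1}{4}$ ($H{\left(B,m \right)} = - \frac{5 - 4}{4} = \left(- \frac{1}{4}\right) 1 = - \frac{1}{4}$)
$c{\left(W,Q \right)} = - \frac{1}{4} - 6 W$ ($c{\left(W,Q \right)} = W \left(-6\right) - \frac{1}{4} = - 6 W - \frac{1}{4} = - \frac{1}{4} - 6 W$)
$\frac{\sqrt{c{\left(-27,113 \right)} + 14431} - 12170}{-32162 + 48492} = \frac{\sqrt{\left(- \frac{1}{4} - -162\right) + 14431} - 12170}{-32162 + 48492} = \frac{\sqrt{\left(- \frac{1}{4} + 162\right) + 14431} - 12170}{16330} = \left(\sqrt{\frac{647}{4} + 14431} - 12170\right) \frac{1}{16330} = \left(\sqrt{\frac{58371}{4}} - 12170\right) \frac{1}{16330} = \left(\frac{\sqrt{58371}}{2} - 12170\right) \frac{1}{16330} = \left(-12170 + \frac{\sqrt{58371}}{2}\right) \frac{1}{16330} = - \frac{1217}{1633} + \frac{\sqrt{58371}}{32660}$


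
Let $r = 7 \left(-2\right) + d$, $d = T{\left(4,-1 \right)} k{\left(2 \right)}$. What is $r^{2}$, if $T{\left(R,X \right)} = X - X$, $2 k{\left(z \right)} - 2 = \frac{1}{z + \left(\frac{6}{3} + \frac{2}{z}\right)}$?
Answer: $196$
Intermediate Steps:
$k{\left(z \right)} = 1 + \frac{1}{2 \left(2 + z + \frac{2}{z}\right)}$ ($k{\left(z \right)} = 1 + \frac{1}{2 \left(z + \left(\frac{6}{3} + \frac{2}{z}\right)\right)} = 1 + \frac{1}{2 \left(z + \left(6 \cdot \frac{1}{3} + \frac{2}{z}\right)\right)} = 1 + \frac{1}{2 \left(z + \left(2 + \frac{2}{z}\right)\right)} = 1 + \frac{1}{2 \left(2 + z + \frac{2}{z}\right)}$)
$T{\left(R,X \right)} = 0$
$d = 0$ ($d = 0 \frac{2 + 2^{2} + \frac{5}{2} \cdot 2}{2 + 2^{2} + 2 \cdot 2} = 0 \frac{2 + 4 + 5}{2 + 4 + 4} = 0 \cdot \frac{1}{10} \cdot 11 = 0 \cdot \frac{11}{10} = 0$)
$r = -14$ ($r = 7 \left(-2\right) + 0 = -14 + 0 = -14$)
$r^{2} = \left(-14\right)^{2} = 196$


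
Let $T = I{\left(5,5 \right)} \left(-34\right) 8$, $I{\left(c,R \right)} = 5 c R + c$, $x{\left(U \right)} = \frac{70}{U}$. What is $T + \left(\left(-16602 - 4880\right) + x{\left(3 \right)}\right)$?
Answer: $- \frac{170456}{3} \approx -56819.0$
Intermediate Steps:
$I{\left(c,R \right)} = c + 5 R c$ ($I{\left(c,R \right)} = 5 R c + c = c + 5 R c$)
$T = -35360$ ($T = 5 \left(1 + 5 \cdot 5\right) \left(-34\right) 8 = 5 \left(1 + 25\right) \left(-34\right) 8 = 5 \cdot 26 \left(-34\right) 8 = 130 \left(-34\right) 8 = \left(-4420\right) 8 = -35360$)
$T + \left(\left(-16602 - 4880\right) + x{\left(3 \right)}\right) = -35360 + \left(\left(-16602 - 4880\right) + \frac{70}{3}\right) = -35360 + \left(-21482 + 70 \cdot \frac{1}{3}\right) = -35360 + \left(-21482 + \frac{70}{3}\right) = -35360 - \frac{64376}{3} = - \frac{170456}{3}$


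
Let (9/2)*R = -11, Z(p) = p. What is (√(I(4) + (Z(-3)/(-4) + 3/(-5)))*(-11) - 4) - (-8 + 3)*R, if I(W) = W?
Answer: -146/9 - 11*√415/10 ≈ -38.631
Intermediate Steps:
R = -22/9 (R = (2/9)*(-11) = -22/9 ≈ -2.4444)
(√(I(4) + (Z(-3)/(-4) + 3/(-5)))*(-11) - 4) - (-8 + 3)*R = (√(4 + (-3/(-4) + 3/(-5)))*(-11) - 4) - (-8 + 3)*(-22)/9 = (√(4 + (-3*(-¼) + 3*(-⅕)))*(-11) - 4) - (-5)*(-22)/9 = (√(4 + (¾ - ⅗))*(-11) - 4) - 1*110/9 = (√(4 + 3/20)*(-11) - 4) - 110/9 = (√(83/20)*(-11) - 4) - 110/9 = ((√415/10)*(-11) - 4) - 110/9 = (-11*√415/10 - 4) - 110/9 = (-4 - 11*√415/10) - 110/9 = -146/9 - 11*√415/10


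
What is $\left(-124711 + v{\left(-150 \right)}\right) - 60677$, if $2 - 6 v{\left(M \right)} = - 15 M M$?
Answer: $- \frac{387413}{3} \approx -1.2914 \cdot 10^{5}$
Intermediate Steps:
$v{\left(M \right)} = \frac{1}{3} + \frac{5 M^{2}}{2}$ ($v{\left(M \right)} = \frac{1}{3} - \frac{\left(-15\right) M M}{6} = \frac{1}{3} - \frac{\left(-15\right) M^{2}}{6} = \frac{1}{3} + \frac{5 M^{2}}{2}$)
$\left(-124711 + v{\left(-150 \right)}\right) - 60677 = \left(-124711 + \left(\frac{1}{3} + \frac{5 \left(-150\right)^{2}}{2}\right)\right) - 60677 = \left(-124711 + \left(\frac{1}{3} + \frac{5}{2} \cdot 22500\right)\right) - 60677 = \left(-124711 + \left(\frac{1}{3} + 56250\right)\right) - 60677 = \left(-124711 + \frac{168751}{3}\right) - 60677 = - \frac{205382}{3} - 60677 = - \frac{387413}{3}$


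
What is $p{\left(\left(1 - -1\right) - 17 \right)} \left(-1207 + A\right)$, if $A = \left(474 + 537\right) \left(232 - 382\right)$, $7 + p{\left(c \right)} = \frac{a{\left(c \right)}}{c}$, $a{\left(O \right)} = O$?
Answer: $917142$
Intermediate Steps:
$p{\left(c \right)} = -6$ ($p{\left(c \right)} = -7 + \frac{c}{c} = -7 + 1 = -6$)
$A = -151650$ ($A = 1011 \left(-150\right) = -151650$)
$p{\left(\left(1 - -1\right) - 17 \right)} \left(-1207 + A\right) = - 6 \left(-1207 - 151650\right) = \left(-6\right) \left(-152857\right) = 917142$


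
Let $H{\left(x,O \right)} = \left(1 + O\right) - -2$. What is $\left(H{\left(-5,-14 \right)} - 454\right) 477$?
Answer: $-221805$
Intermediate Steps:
$H{\left(x,O \right)} = 3 + O$ ($H{\left(x,O \right)} = \left(1 + O\right) + 2 = 3 + O$)
$\left(H{\left(-5,-14 \right)} - 454\right) 477 = \left(\left(3 - 14\right) - 454\right) 477 = \left(-11 - 454\right) 477 = \left(-465\right) 477 = -221805$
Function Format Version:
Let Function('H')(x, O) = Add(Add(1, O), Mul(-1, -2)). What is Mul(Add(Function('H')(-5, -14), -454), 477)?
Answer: -221805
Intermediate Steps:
Function('H')(x, O) = Add(3, O) (Function('H')(x, O) = Add(Add(1, O), 2) = Add(3, O))
Mul(Add(Function('H')(-5, -14), -454), 477) = Mul(Add(Add(3, -14), -454), 477) = Mul(Add(-11, -454), 477) = Mul(-465, 477) = -221805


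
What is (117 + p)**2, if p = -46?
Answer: 5041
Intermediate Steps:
(117 + p)**2 = (117 - 46)**2 = 71**2 = 5041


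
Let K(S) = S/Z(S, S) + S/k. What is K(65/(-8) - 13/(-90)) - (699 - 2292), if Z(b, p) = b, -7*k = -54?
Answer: 30967249/19440 ≈ 1593.0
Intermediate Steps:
k = 54/7 (k = -⅐*(-54) = 54/7 ≈ 7.7143)
K(S) = 1 + 7*S/54 (K(S) = S/S + S/(54/7) = 1 + S*(7/54) = 1 + 7*S/54)
K(65/(-8) - 13/(-90)) - (699 - 2292) = (1 + 7*(65/(-8) - 13/(-90))/54) - (699 - 2292) = (1 + 7*(65*(-⅛) - 13*(-1/90))/54) - 1*(-1593) = (1 + 7*(-65/8 + 13/90)/54) + 1593 = (1 + (7/54)*(-2873/360)) + 1593 = (1 - 20111/19440) + 1593 = -671/19440 + 1593 = 30967249/19440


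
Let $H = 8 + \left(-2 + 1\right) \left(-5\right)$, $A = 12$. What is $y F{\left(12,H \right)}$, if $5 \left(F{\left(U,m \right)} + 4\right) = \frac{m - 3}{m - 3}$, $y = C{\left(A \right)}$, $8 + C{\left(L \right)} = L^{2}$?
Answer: $- \frac{2584}{5} \approx -516.8$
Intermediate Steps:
$C{\left(L \right)} = -8 + L^{2}$
$H = 13$ ($H = 8 - -5 = 8 + 5 = 13$)
$y = 136$ ($y = -8 + 12^{2} = -8 + 144 = 136$)
$F{\left(U,m \right)} = - \frac{19}{5}$ ($F{\left(U,m \right)} = -4 + \frac{\left(m - 3\right) \frac{1}{m - 3}}{5} = -4 + \frac{\left(-3 + m\right) \frac{1}{-3 + m}}{5} = -4 + \frac{1}{5} \cdot 1 = -4 + \frac{1}{5} = - \frac{19}{5}$)
$y F{\left(12,H \right)} = 136 \left(- \frac{19}{5}\right) = - \frac{2584}{5}$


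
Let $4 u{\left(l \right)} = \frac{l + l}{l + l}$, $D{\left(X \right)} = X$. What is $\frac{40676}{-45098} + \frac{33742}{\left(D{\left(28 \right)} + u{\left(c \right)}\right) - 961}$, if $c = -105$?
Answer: $- \frac{3119274510}{84130319} \approx -37.077$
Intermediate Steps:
$u{\left(l \right)} = \frac{1}{4}$ ($u{\left(l \right)} = \frac{\left(l + l\right) \frac{1}{l + l}}{4} = \frac{2 l \frac{1}{2 l}}{4} = \frac{1}{4} \cdot 1 = \frac{1}{4}$)
$\frac{40676}{-45098} + \frac{33742}{\left(D{\left(28 \right)} + u{\left(c \right)}\right) - 961} = \frac{40676}{-45098} + \frac{33742}{\left(28 + \frac{1}{4}\right) - 961} = 40676 \left(- \frac{1}{45098}\right) + \frac{33742}{\frac{113}{4} - 961} = - \frac{20338}{22549} + \frac{33742}{- \frac{3731}{4}} = - \frac{20338}{22549} + 33742 \left(- \frac{4}{3731}\right) = - \frac{20338}{22549} - \frac{134968}{3731} = - \frac{3119274510}{84130319}$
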